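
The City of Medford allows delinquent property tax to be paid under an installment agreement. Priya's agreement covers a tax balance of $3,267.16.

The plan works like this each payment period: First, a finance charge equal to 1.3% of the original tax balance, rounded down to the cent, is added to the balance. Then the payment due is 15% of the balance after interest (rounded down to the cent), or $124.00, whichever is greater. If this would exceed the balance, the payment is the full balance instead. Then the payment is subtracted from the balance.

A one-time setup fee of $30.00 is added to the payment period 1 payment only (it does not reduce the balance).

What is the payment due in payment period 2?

Payment period 1: opening $3,267.16; interest $42.47 → $3,309.63; payment $496.44 (+ $30.00 fee); balance $2,813.19
Payment period 2: opening $2,813.19; interest $42.47 → $2,855.66; payment $428.34; balance $2,427.32

$428.34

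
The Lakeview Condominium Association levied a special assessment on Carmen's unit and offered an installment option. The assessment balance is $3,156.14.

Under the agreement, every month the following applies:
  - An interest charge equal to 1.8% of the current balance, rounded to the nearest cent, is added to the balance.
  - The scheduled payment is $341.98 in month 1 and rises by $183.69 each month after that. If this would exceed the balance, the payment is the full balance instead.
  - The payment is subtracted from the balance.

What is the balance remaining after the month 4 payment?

Month 1: opening $3,156.14; interest $56.81 → $3,212.95; payment $341.98; balance $2,870.97
Month 2: opening $2,870.97; interest $51.68 → $2,922.65; payment $525.67; balance $2,396.98
Month 3: opening $2,396.98; interest $43.15 → $2,440.13; payment $709.36; balance $1,730.77
Month 4: opening $1,730.77; interest $31.15 → $1,761.92; payment $893.05; balance $868.87

$868.87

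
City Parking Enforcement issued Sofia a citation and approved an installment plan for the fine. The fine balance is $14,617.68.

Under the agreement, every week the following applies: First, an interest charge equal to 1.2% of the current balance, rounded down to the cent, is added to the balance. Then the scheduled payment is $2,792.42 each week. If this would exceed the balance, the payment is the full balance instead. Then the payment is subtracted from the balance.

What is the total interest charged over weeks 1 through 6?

$573.77

Week 1: $14,617.68 +$175.41 interest = $14,793.09; pay $2,792.42 → $12,000.67
Week 2: $12,000.67 +$144.00 interest = $12,144.67; pay $2,792.42 → $9,352.25
Week 3: $9,352.25 +$112.22 interest = $9,464.47; pay $2,792.42 → $6,672.05
Week 4: $6,672.05 +$80.06 interest = $6,752.11; pay $2,792.42 → $3,959.69
Week 5: $3,959.69 +$47.51 interest = $4,007.20; pay $2,792.42 → $1,214.78
Week 6: $1,214.78 +$14.57 interest = $1,229.35; pay $1,229.35 → $0.00
Total interest: $175.41 + $144.00 + $112.22 + $80.06 + $47.51 + $14.57 = $573.77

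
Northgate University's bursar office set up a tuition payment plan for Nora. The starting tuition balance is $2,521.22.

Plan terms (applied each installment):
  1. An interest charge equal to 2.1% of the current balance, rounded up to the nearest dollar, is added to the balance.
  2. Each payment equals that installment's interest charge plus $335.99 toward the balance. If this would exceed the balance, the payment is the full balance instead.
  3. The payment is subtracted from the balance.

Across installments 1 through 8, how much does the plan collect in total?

$2,749.22

Installment 1: $2,521.22 +$53.00 interest = $2,574.22; pay $388.99 → $2,185.23
Installment 2: $2,185.23 +$46.00 interest = $2,231.23; pay $381.99 → $1,849.24
Installment 3: $1,849.24 +$39.00 interest = $1,888.24; pay $374.99 → $1,513.25
Installment 4: $1,513.25 +$32.00 interest = $1,545.25; pay $367.99 → $1,177.26
Installment 5: $1,177.26 +$25.00 interest = $1,202.26; pay $360.99 → $841.27
Installment 6: $841.27 +$18.00 interest = $859.27; pay $353.99 → $505.28
Installment 7: $505.28 +$11.00 interest = $516.28; pay $346.99 → $169.29
Installment 8: $169.29 +$4.00 interest = $173.29; pay $173.29 → $0.00
Total paid: $2,749.22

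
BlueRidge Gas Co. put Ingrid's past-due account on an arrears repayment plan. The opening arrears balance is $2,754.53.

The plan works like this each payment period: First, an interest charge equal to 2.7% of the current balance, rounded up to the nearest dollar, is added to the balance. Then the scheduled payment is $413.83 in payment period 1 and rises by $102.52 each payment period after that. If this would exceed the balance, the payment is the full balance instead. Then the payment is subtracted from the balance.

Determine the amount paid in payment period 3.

$618.87

Payment period 1: $2,754.53 +$75.00 interest = $2,829.53; pay $413.83 → $2,415.70
Payment period 2: $2,415.70 +$66.00 interest = $2,481.70; pay $516.35 → $1,965.35
Payment period 3: $1,965.35 +$54.00 interest = $2,019.35; pay $618.87 → $1,400.48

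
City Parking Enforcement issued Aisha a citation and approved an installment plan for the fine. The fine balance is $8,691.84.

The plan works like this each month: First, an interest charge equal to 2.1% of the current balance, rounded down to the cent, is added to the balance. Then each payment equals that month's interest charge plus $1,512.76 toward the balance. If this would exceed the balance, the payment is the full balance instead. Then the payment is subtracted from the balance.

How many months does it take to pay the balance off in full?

Month 1: opening $8,691.84; interest $182.52 → $8,874.36; payment $1,695.28; balance $7,179.08
Month 2: opening $7,179.08; interest $150.76 → $7,329.84; payment $1,663.52; balance $5,666.32
Month 3: opening $5,666.32; interest $118.99 → $5,785.31; payment $1,631.75; balance $4,153.56
Month 4: opening $4,153.56; interest $87.22 → $4,240.78; payment $1,599.98; balance $2,640.80
Month 5: opening $2,640.80; interest $55.45 → $2,696.25; payment $1,568.21; balance $1,128.04
Month 6: opening $1,128.04; interest $23.68 → $1,151.72; payment $1,151.72; balance $0.00
Balance reaches $0.00 in month 6.

6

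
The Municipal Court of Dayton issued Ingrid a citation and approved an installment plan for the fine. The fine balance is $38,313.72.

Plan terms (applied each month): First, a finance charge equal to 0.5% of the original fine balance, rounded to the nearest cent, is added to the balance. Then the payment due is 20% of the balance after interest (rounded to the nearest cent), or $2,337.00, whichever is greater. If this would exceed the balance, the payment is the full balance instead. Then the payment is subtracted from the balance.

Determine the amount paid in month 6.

$2,652.28

Month 1: opening $38,313.72; interest $191.57 → $38,505.29; payment $7,701.06; balance $30,804.23
Month 2: opening $30,804.23; interest $191.57 → $30,995.80; payment $6,199.16; balance $24,796.64
Month 3: opening $24,796.64; interest $191.57 → $24,988.21; payment $4,997.64; balance $19,990.57
Month 4: opening $19,990.57; interest $191.57 → $20,182.14; payment $4,036.43; balance $16,145.71
Month 5: opening $16,145.71; interest $191.57 → $16,337.28; payment $3,267.46; balance $13,069.82
Month 6: opening $13,069.82; interest $191.57 → $13,261.39; payment $2,652.28; balance $10,609.11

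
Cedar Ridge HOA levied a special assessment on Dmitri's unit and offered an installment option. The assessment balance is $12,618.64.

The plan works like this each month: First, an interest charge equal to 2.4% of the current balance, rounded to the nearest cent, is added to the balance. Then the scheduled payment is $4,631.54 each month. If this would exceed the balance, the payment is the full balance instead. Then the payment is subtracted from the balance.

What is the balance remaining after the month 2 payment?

Month 1: opening $12,618.64; interest $302.85 → $12,921.49; payment $4,631.54; balance $8,289.95
Month 2: opening $8,289.95; interest $198.96 → $8,488.91; payment $4,631.54; balance $3,857.37

$3,857.37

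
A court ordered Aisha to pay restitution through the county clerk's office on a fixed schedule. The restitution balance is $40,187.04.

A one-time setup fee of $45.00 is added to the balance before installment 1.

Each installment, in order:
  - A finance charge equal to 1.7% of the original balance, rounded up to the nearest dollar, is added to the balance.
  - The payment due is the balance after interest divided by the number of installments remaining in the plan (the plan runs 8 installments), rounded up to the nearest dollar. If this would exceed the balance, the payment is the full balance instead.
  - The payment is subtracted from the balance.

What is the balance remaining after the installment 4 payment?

# | Opening | Interest | Payment | End bal
1 | $40,232.04 | $684.00 | $5,115.00 | $35,801.04
2 | $35,801.04 | $684.00 | $5,213.00 | $31,272.04
3 | $31,272.04 | $684.00 | $5,327.00 | $26,629.04
4 | $26,629.04 | $684.00 | $5,463.00 | $21,850.04

$21,850.04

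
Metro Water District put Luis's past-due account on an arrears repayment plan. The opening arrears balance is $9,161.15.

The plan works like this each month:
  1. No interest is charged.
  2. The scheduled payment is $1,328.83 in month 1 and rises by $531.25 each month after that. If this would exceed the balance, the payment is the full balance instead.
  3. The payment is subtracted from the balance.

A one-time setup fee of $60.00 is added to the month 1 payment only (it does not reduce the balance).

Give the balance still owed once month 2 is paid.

$5,972.24

# | Opening | Payment | Fee | End bal
1 | $9,161.15 | $1,328.83 | $60.00 | $7,832.32
2 | $7,832.32 | $1,860.08 | — | $5,972.24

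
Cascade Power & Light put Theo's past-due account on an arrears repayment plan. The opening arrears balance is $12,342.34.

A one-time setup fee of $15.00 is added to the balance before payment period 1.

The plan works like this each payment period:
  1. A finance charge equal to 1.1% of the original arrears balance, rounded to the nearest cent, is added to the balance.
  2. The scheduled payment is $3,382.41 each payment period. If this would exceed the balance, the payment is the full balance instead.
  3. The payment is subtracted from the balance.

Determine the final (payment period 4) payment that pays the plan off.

# | Opening | Interest | Payment | End bal
1 | $12,357.34 | $135.77 | $3,382.41 | $9,110.70
2 | $9,110.70 | $135.77 | $3,382.41 | $5,864.06
3 | $5,864.06 | $135.77 | $3,382.41 | $2,617.42
4 | $2,617.42 | $135.77 | $2,753.19 | $0.00

$2,753.19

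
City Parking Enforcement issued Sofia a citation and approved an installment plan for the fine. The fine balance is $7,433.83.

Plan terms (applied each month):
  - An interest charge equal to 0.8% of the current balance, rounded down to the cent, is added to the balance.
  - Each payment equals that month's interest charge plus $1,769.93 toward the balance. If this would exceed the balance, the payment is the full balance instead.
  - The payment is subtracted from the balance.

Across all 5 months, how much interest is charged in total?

$155.75

Month 1: $7,433.83 +$59.47 interest = $7,493.30; pay $1,829.40 → $5,663.90
Month 2: $5,663.90 +$45.31 interest = $5,709.21; pay $1,815.24 → $3,893.97
Month 3: $3,893.97 +$31.15 interest = $3,925.12; pay $1,801.08 → $2,124.04
Month 4: $2,124.04 +$16.99 interest = $2,141.03; pay $1,786.92 → $354.11
Month 5: $354.11 +$2.83 interest = $356.94; pay $356.94 → $0.00
Total interest: $59.47 + $45.31 + $31.15 + $16.99 + $2.83 = $155.75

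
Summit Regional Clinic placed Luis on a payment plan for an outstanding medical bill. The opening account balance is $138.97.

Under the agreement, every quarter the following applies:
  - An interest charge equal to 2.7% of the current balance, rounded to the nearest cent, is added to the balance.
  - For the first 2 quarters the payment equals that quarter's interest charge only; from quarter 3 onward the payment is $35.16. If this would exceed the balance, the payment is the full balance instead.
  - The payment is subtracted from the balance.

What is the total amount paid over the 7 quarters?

$156.51

# | Opening | Interest | Payment | End bal
1 | $138.97 | $3.75 | $3.75 | $138.97
2 | $138.97 | $3.75 | $3.75 | $138.97
3 | $138.97 | $3.75 | $35.16 | $107.56
4 | $107.56 | $2.90 | $35.16 | $75.30
5 | $75.30 | $2.03 | $35.16 | $42.17
6 | $42.17 | $1.14 | $35.16 | $8.15
7 | $8.15 | $0.22 | $8.37 | $0.00
Total paid: $156.51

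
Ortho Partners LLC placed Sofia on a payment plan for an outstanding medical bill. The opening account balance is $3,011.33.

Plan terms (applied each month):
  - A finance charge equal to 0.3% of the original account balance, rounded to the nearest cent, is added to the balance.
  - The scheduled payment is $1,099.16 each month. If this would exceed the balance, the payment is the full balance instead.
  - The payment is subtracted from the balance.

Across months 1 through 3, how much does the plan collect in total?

Month 1: $3,011.33 +$9.03 interest = $3,020.36; pay $1,099.16 → $1,921.20
Month 2: $1,921.20 +$9.03 interest = $1,930.23; pay $1,099.16 → $831.07
Month 3: $831.07 +$9.03 interest = $840.10; pay $840.10 → $0.00
Total paid: $3,038.42

$3,038.42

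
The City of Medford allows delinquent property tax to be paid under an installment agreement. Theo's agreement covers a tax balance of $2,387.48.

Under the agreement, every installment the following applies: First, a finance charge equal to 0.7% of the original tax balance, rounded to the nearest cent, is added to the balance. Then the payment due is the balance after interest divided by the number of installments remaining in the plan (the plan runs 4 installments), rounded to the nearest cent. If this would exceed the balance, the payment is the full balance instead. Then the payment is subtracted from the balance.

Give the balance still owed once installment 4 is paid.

$0.00

Installment 1: $2,387.48 +$16.71 interest = $2,404.19; pay $601.05 → $1,803.14
Installment 2: $1,803.14 +$16.71 interest = $1,819.85; pay $606.62 → $1,213.23
Installment 3: $1,213.23 +$16.71 interest = $1,229.94; pay $614.97 → $614.97
Installment 4: $614.97 +$16.71 interest = $631.68; pay $631.68 → $0.00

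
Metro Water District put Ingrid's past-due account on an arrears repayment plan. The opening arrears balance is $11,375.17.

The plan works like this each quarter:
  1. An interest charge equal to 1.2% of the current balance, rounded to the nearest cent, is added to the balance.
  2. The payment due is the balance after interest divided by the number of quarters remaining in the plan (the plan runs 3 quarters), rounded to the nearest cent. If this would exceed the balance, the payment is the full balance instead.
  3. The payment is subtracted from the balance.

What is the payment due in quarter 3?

Quarter 1: opening $11,375.17; interest $136.50 → $11,511.67; payment $3,837.22; balance $7,674.45
Quarter 2: opening $7,674.45; interest $92.09 → $7,766.54; payment $3,883.27; balance $3,883.27
Quarter 3: opening $3,883.27; interest $46.60 → $3,929.87; payment $3,929.87; balance $0.00

$3,929.87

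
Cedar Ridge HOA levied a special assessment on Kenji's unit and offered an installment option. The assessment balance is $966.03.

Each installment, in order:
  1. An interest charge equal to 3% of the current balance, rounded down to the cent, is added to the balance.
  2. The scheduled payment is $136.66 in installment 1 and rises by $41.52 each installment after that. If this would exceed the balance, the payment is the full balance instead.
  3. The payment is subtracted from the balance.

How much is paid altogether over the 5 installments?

$1,064.99

# | Opening | Interest | Payment | End bal
1 | $966.03 | $28.98 | $136.66 | $858.35
2 | $858.35 | $25.75 | $178.18 | $705.92
3 | $705.92 | $21.17 | $219.70 | $507.39
4 | $507.39 | $15.22 | $261.22 | $261.39
5 | $261.39 | $7.84 | $269.23 | $0.00
Total paid: $1,064.99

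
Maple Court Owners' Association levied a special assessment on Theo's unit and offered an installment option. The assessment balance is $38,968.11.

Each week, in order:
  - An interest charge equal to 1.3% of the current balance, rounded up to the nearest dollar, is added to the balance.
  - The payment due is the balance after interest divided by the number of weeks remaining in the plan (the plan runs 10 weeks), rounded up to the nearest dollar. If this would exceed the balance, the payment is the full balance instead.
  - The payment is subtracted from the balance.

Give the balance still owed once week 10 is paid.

$0.00

Week 1: opening $38,968.11; interest $507.00 → $39,475.11; payment $3,948.00; balance $35,527.11
Week 2: opening $35,527.11; interest $462.00 → $35,989.11; payment $3,999.00; balance $31,990.11
Week 3: opening $31,990.11; interest $416.00 → $32,406.11; payment $4,051.00; balance $28,355.11
Week 4: opening $28,355.11; interest $369.00 → $28,724.11; payment $4,104.00; balance $24,620.11
Week 5: opening $24,620.11; interest $321.00 → $24,941.11; payment $4,157.00; balance $20,784.11
Week 6: opening $20,784.11; interest $271.00 → $21,055.11; payment $4,212.00; balance $16,843.11
Week 7: opening $16,843.11; interest $219.00 → $17,062.11; payment $4,266.00; balance $12,796.11
Week 8: opening $12,796.11; interest $167.00 → $12,963.11; payment $4,322.00; balance $8,641.11
Week 9: opening $8,641.11; interest $113.00 → $8,754.11; payment $4,378.00; balance $4,376.11
Week 10: opening $4,376.11; interest $57.00 → $4,433.11; payment $4,433.11; balance $0.00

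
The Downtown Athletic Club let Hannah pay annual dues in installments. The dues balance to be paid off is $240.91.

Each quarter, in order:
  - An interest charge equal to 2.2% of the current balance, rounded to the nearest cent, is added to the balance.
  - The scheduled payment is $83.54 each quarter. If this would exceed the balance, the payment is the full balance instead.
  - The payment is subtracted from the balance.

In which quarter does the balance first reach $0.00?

4

Quarter 1: $240.91 +$5.30 interest = $246.21; pay $83.54 → $162.67
Quarter 2: $162.67 +$3.58 interest = $166.25; pay $83.54 → $82.71
Quarter 3: $82.71 +$1.82 interest = $84.53; pay $83.54 → $0.99
Quarter 4: $0.99 +$0.02 interest = $1.01; pay $1.01 → $0.00
Balance reaches $0.00 in quarter 4.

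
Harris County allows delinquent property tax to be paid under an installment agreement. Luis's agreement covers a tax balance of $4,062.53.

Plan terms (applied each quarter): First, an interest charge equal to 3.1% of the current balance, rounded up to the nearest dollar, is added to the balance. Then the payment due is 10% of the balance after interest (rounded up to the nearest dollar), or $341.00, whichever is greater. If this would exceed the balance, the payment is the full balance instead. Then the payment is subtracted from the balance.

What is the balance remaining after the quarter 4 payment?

$3,005.53

Quarter 1: opening $4,062.53; interest $126.00 → $4,188.53; payment $419.00; balance $3,769.53
Quarter 2: opening $3,769.53; interest $117.00 → $3,886.53; payment $389.00; balance $3,497.53
Quarter 3: opening $3,497.53; interest $109.00 → $3,606.53; payment $361.00; balance $3,245.53
Quarter 4: opening $3,245.53; interest $101.00 → $3,346.53; payment $341.00; balance $3,005.53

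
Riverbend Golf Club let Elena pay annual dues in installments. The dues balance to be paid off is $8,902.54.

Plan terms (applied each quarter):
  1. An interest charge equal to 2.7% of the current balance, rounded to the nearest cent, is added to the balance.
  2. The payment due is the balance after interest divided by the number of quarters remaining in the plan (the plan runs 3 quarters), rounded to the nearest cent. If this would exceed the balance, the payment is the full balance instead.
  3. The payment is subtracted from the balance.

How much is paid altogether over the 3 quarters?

$9,391.99

# | Opening | Interest | Payment | End bal
1 | $8,902.54 | $240.37 | $3,047.64 | $6,095.27
2 | $6,095.27 | $164.57 | $3,129.92 | $3,129.92
3 | $3,129.92 | $84.51 | $3,214.43 | $0.00
Total paid: $9,391.99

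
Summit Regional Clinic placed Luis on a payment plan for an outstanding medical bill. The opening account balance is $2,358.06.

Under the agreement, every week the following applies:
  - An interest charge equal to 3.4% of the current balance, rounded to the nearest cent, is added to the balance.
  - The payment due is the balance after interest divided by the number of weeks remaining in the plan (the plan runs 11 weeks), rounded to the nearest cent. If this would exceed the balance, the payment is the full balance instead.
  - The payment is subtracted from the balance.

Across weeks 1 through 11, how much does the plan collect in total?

# | Opening | Interest | Payment | End bal
1 | $2,358.06 | $80.17 | $221.66 | $2,216.57
2 | $2,216.57 | $75.36 | $229.19 | $2,062.74
3 | $2,062.74 | $70.13 | $236.99 | $1,895.88
4 | $1,895.88 | $64.46 | $245.04 | $1,715.30
5 | $1,715.30 | $58.32 | $253.37 | $1,520.25
6 | $1,520.25 | $51.69 | $261.99 | $1,309.95
7 | $1,309.95 | $44.54 | $270.90 | $1,083.59
8 | $1,083.59 | $36.84 | $280.11 | $840.32
9 | $840.32 | $28.57 | $289.63 | $579.26
10 | $579.26 | $19.69 | $299.48 | $299.47
11 | $299.47 | $10.18 | $309.65 | $0.00
Total paid: $2,898.01

$2,898.01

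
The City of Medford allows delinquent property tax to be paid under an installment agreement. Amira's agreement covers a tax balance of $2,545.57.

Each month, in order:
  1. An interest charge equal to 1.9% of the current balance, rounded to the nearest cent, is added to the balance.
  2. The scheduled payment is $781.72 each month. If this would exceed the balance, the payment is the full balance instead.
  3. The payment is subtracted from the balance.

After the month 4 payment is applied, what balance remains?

Month 1: opening $2,545.57; interest $48.37 → $2,593.94; payment $781.72; balance $1,812.22
Month 2: opening $1,812.22; interest $34.43 → $1,846.65; payment $781.72; balance $1,064.93
Month 3: opening $1,064.93; interest $20.23 → $1,085.16; payment $781.72; balance $303.44
Month 4: opening $303.44; interest $5.77 → $309.21; payment $309.21; balance $0.00

$0.00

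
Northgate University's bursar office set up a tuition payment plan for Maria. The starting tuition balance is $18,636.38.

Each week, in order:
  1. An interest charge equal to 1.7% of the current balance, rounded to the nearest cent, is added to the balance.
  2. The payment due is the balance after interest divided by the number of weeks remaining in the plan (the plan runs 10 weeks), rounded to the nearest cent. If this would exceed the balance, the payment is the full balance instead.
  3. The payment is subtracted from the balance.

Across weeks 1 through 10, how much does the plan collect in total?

$20,470.85

Week 1: opening $18,636.38; interest $316.82 → $18,953.20; payment $1,895.32; balance $17,057.88
Week 2: opening $17,057.88; interest $289.98 → $17,347.86; payment $1,927.54; balance $15,420.32
Week 3: opening $15,420.32; interest $262.15 → $15,682.47; payment $1,960.31; balance $13,722.16
Week 4: opening $13,722.16; interest $233.28 → $13,955.44; payment $1,993.63; balance $11,961.81
Week 5: opening $11,961.81; interest $203.35 → $12,165.16; payment $2,027.53; balance $10,137.63
Week 6: opening $10,137.63; interest $172.34 → $10,309.97; payment $2,061.99; balance $8,247.98
Week 7: opening $8,247.98; interest $140.22 → $8,388.20; payment $2,097.05; balance $6,291.15
Week 8: opening $6,291.15; interest $106.95 → $6,398.10; payment $2,132.70; balance $4,265.40
Week 9: opening $4,265.40; interest $72.51 → $4,337.91; payment $2,168.96; balance $2,168.95
Week 10: opening $2,168.95; interest $36.87 → $2,205.82; payment $2,205.82; balance $0.00
Total paid: $20,470.85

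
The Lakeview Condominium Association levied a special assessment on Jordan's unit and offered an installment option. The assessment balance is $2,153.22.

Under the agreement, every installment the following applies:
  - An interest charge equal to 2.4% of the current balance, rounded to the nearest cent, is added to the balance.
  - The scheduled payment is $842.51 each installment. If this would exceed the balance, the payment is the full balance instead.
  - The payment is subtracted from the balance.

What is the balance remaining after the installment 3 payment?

Installment 1: opening $2,153.22; interest $51.68 → $2,204.90; payment $842.51; balance $1,362.39
Installment 2: opening $1,362.39; interest $32.70 → $1,395.09; payment $842.51; balance $552.58
Installment 3: opening $552.58; interest $13.26 → $565.84; payment $565.84; balance $0.00

$0.00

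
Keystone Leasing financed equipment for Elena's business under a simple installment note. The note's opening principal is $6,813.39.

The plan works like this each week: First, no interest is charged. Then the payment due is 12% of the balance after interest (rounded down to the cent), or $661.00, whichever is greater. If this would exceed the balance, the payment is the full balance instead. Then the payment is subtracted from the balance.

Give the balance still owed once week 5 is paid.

$3,293.30

Week 1: $6,813.39 − $817.60 → $5,995.79
Week 2: $5,995.79 − $719.49 → $5,276.30
Week 3: $5,276.30 − $661.00 → $4,615.30
Week 4: $4,615.30 − $661.00 → $3,954.30
Week 5: $3,954.30 − $661.00 → $3,293.30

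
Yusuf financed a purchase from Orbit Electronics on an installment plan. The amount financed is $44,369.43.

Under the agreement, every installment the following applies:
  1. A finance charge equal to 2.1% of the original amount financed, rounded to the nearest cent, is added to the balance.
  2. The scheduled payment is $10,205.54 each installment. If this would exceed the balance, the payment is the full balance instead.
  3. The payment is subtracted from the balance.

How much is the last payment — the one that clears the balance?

Installment 1: opening $44,369.43; interest $931.76 → $45,301.19; payment $10,205.54; balance $35,095.65
Installment 2: opening $35,095.65; interest $931.76 → $36,027.41; payment $10,205.54; balance $25,821.87
Installment 3: opening $25,821.87; interest $931.76 → $26,753.63; payment $10,205.54; balance $16,548.09
Installment 4: opening $16,548.09; interest $931.76 → $17,479.85; payment $10,205.54; balance $7,274.31
Installment 5: opening $7,274.31; interest $931.76 → $8,206.07; payment $8,206.07; balance $0.00

$8,206.07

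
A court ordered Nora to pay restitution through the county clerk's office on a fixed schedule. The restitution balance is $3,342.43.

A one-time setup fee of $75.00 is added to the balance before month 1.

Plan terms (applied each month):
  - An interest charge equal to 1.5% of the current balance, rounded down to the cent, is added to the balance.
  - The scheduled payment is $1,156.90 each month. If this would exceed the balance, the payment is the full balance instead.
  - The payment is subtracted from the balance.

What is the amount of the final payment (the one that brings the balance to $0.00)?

Month 1: $3,417.43 +$51.26 interest = $3,468.69; pay $1,156.90 → $2,311.79
Month 2: $2,311.79 +$34.67 interest = $2,346.46; pay $1,156.90 → $1,189.56
Month 3: $1,189.56 +$17.84 interest = $1,207.40; pay $1,156.90 → $50.50
Month 4: $50.50 +$0.75 interest = $51.25; pay $51.25 → $0.00

$51.25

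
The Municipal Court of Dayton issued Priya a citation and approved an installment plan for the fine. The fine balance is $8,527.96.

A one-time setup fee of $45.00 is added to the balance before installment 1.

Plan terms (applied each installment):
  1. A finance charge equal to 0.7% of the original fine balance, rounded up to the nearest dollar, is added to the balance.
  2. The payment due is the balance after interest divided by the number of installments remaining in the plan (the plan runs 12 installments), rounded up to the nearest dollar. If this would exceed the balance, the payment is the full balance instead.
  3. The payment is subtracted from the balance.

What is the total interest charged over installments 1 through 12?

Installment 1: opening $8,572.96; interest $60.00 → $8,632.96; payment $720.00; balance $7,912.96
Installment 2: opening $7,912.96; interest $60.00 → $7,972.96; payment $725.00; balance $7,247.96
Installment 3: opening $7,247.96; interest $60.00 → $7,307.96; payment $731.00; balance $6,576.96
Installment 4: opening $6,576.96; interest $60.00 → $6,636.96; payment $738.00; balance $5,898.96
Installment 5: opening $5,898.96; interest $60.00 → $5,958.96; payment $745.00; balance $5,213.96
Installment 6: opening $5,213.96; interest $60.00 → $5,273.96; payment $754.00; balance $4,519.96
Installment 7: opening $4,519.96; interest $60.00 → $4,579.96; payment $764.00; balance $3,815.96
Installment 8: opening $3,815.96; interest $60.00 → $3,875.96; payment $776.00; balance $3,099.96
Installment 9: opening $3,099.96; interest $60.00 → $3,159.96; payment $790.00; balance $2,369.96
Installment 10: opening $2,369.96; interest $60.00 → $2,429.96; payment $810.00; balance $1,619.96
Installment 11: opening $1,619.96; interest $60.00 → $1,679.96; payment $840.00; balance $839.96
Installment 12: opening $839.96; interest $60.00 → $899.96; payment $899.96; balance $0.00
Total interest: $60.00 + $60.00 + $60.00 + $60.00 + $60.00 + $60.00 + $60.00 + $60.00 + $60.00 + $60.00 + $60.00 + $60.00 = $720.00

$720.00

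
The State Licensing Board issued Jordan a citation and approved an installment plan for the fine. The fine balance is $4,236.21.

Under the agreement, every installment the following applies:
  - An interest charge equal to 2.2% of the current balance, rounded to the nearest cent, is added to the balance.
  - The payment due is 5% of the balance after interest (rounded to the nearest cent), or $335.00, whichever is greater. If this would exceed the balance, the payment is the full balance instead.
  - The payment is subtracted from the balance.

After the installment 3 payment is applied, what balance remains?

$3,494.73

Installment 1: $4,236.21 +$93.20 interest = $4,329.41; pay $335.00 → $3,994.41
Installment 2: $3,994.41 +$87.88 interest = $4,082.29; pay $335.00 → $3,747.29
Installment 3: $3,747.29 +$82.44 interest = $3,829.73; pay $335.00 → $3,494.73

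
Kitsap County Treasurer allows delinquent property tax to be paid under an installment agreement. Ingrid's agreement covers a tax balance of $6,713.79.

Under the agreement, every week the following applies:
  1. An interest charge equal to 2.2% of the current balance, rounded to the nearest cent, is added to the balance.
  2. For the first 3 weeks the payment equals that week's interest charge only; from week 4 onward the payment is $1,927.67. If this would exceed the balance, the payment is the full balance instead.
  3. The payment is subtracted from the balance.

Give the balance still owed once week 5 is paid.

$3,114.69

Week 1: opening $6,713.79; interest $147.70 → $6,861.49; payment $147.70; balance $6,713.79
Week 2: opening $6,713.79; interest $147.70 → $6,861.49; payment $147.70; balance $6,713.79
Week 3: opening $6,713.79; interest $147.70 → $6,861.49; payment $147.70; balance $6,713.79
Week 4: opening $6,713.79; interest $147.70 → $6,861.49; payment $1,927.67; balance $4,933.82
Week 5: opening $4,933.82; interest $108.54 → $5,042.36; payment $1,927.67; balance $3,114.69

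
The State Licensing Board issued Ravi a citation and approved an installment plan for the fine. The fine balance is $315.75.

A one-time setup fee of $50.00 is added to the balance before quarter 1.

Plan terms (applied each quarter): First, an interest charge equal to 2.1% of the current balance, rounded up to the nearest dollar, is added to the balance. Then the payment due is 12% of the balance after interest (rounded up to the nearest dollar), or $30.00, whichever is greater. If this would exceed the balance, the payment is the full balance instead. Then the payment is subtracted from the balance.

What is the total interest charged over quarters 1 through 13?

$57.00

Quarter 1: $365.75 +$8.00 interest = $373.75; pay $45.00 → $328.75
Quarter 2: $328.75 +$7.00 interest = $335.75; pay $41.00 → $294.75
Quarter 3: $294.75 +$7.00 interest = $301.75; pay $37.00 → $264.75
Quarter 4: $264.75 +$6.00 interest = $270.75; pay $33.00 → $237.75
Quarter 5: $237.75 +$5.00 interest = $242.75; pay $30.00 → $212.75
Quarter 6: $212.75 +$5.00 interest = $217.75; pay $30.00 → $187.75
Quarter 7: $187.75 +$4.00 interest = $191.75; pay $30.00 → $161.75
Quarter 8: $161.75 +$4.00 interest = $165.75; pay $30.00 → $135.75
Quarter 9: $135.75 +$3.00 interest = $138.75; pay $30.00 → $108.75
Quarter 10: $108.75 +$3.00 interest = $111.75; pay $30.00 → $81.75
Quarter 11: $81.75 +$2.00 interest = $83.75; pay $30.00 → $53.75
Quarter 12: $53.75 +$2.00 interest = $55.75; pay $30.00 → $25.75
Quarter 13: $25.75 +$1.00 interest = $26.75; pay $26.75 → $0.00
Total interest: $8.00 + $7.00 + $7.00 + $6.00 + $5.00 + $5.00 + $4.00 + $4.00 + $3.00 + $3.00 + $2.00 + $2.00 + $1.00 = $57.00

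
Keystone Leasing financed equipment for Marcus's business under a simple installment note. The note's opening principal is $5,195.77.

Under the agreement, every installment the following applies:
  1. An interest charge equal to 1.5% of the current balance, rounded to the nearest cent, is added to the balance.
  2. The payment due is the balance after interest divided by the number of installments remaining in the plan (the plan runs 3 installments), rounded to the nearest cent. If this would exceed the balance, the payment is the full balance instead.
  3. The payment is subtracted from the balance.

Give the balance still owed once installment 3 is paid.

Installment 1: $5,195.77 +$77.94 interest = $5,273.71; pay $1,757.90 → $3,515.81
Installment 2: $3,515.81 +$52.74 interest = $3,568.55; pay $1,784.28 → $1,784.27
Installment 3: $1,784.27 +$26.76 interest = $1,811.03; pay $1,811.03 → $0.00

$0.00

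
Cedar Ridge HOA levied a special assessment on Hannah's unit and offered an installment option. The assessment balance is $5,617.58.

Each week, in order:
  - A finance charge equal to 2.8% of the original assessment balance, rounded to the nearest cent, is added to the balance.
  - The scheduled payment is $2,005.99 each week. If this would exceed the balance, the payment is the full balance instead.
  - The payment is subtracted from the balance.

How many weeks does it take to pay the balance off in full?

Week 1: opening $5,617.58; interest $157.29 → $5,774.87; payment $2,005.99; balance $3,768.88
Week 2: opening $3,768.88; interest $157.29 → $3,926.17; payment $2,005.99; balance $1,920.18
Week 3: opening $1,920.18; interest $157.29 → $2,077.47; payment $2,005.99; balance $71.48
Week 4: opening $71.48; interest $157.29 → $228.77; payment $228.77; balance $0.00
Balance reaches $0.00 in week 4.

4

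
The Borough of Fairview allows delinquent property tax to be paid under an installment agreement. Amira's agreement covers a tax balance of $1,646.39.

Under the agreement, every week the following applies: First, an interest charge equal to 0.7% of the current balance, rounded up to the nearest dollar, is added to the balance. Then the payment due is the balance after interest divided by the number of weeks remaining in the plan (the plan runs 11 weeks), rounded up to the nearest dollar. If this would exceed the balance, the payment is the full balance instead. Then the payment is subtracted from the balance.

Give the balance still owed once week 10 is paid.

$159.39

Week 1: $1,646.39 +$12.00 interest = $1,658.39; pay $151.00 → $1,507.39
Week 2: $1,507.39 +$11.00 interest = $1,518.39; pay $152.00 → $1,366.39
Week 3: $1,366.39 +$10.00 interest = $1,376.39; pay $153.00 → $1,223.39
Week 4: $1,223.39 +$9.00 interest = $1,232.39; pay $155.00 → $1,077.39
Week 5: $1,077.39 +$8.00 interest = $1,085.39; pay $156.00 → $929.39
Week 6: $929.39 +$7.00 interest = $936.39; pay $157.00 → $779.39
Week 7: $779.39 +$6.00 interest = $785.39; pay $158.00 → $627.39
Week 8: $627.39 +$5.00 interest = $632.39; pay $159.00 → $473.39
Week 9: $473.39 +$4.00 interest = $477.39; pay $160.00 → $317.39
Week 10: $317.39 +$3.00 interest = $320.39; pay $161.00 → $159.39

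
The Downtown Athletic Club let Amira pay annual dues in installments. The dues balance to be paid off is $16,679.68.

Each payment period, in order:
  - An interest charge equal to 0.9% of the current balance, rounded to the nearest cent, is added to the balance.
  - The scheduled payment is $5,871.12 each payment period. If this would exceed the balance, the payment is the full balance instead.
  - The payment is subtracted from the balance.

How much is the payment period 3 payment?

$5,232.87

Payment period 1: opening $16,679.68; interest $150.12 → $16,829.80; payment $5,871.12; balance $10,958.68
Payment period 2: opening $10,958.68; interest $98.63 → $11,057.31; payment $5,871.12; balance $5,186.19
Payment period 3: opening $5,186.19; interest $46.68 → $5,232.87; payment $5,232.87; balance $0.00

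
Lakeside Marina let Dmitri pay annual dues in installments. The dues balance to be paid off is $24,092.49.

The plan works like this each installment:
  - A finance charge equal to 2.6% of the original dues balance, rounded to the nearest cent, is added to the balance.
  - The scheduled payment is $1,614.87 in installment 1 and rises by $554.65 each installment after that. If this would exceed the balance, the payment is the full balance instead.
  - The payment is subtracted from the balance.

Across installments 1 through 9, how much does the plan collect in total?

Installment 1: $24,092.49 +$626.40 interest = $24,718.89; pay $1,614.87 → $23,104.02
Installment 2: $23,104.02 +$626.40 interest = $23,730.42; pay $2,169.52 → $21,560.90
Installment 3: $21,560.90 +$626.40 interest = $22,187.30; pay $2,724.17 → $19,463.13
Installment 4: $19,463.13 +$626.40 interest = $20,089.53; pay $3,278.82 → $16,810.71
Installment 5: $16,810.71 +$626.40 interest = $17,437.11; pay $3,833.47 → $13,603.64
Installment 6: $13,603.64 +$626.40 interest = $14,230.04; pay $4,388.12 → $9,841.92
Installment 7: $9,841.92 +$626.40 interest = $10,468.32; pay $4,942.77 → $5,525.55
Installment 8: $5,525.55 +$626.40 interest = $6,151.95; pay $5,497.42 → $654.53
Installment 9: $654.53 +$626.40 interest = $1,280.93; pay $1,280.93 → $0.00
Total paid: $29,730.09

$29,730.09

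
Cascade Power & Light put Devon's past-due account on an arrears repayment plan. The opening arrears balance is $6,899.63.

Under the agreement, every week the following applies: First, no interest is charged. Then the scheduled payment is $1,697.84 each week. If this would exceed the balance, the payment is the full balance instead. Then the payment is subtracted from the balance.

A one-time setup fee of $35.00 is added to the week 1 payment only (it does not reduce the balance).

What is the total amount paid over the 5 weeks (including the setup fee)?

Week 1: $6,899.63 − $1,697.84 (+ $35.00 fee) → $5,201.79
Week 2: $5,201.79 − $1,697.84 → $3,503.95
Week 3: $3,503.95 − $1,697.84 → $1,806.11
Week 4: $1,806.11 − $1,697.84 → $108.27
Week 5: $108.27 − $108.27 → $0.00
Total paid: $6,934.63

$6,934.63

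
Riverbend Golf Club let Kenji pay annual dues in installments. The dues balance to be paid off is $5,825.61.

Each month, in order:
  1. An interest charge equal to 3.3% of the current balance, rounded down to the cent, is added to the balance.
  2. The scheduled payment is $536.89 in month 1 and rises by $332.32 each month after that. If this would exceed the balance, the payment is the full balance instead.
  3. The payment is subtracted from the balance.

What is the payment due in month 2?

Month 1: opening $5,825.61; interest $192.24 → $6,017.85; payment $536.89; balance $5,480.96
Month 2: opening $5,480.96; interest $180.87 → $5,661.83; payment $869.21; balance $4,792.62

$869.21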